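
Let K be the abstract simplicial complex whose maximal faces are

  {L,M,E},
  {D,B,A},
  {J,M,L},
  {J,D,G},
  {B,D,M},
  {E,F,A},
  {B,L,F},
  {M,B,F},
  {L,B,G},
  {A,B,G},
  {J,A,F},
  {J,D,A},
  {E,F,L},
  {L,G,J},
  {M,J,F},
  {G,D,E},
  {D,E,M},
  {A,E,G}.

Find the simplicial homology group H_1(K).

H_1 = Z ⊕ Z/2.

K has 9 vertices, 27 edges, 18 triangles.
rank ∂_1 = 8, rank ∂_2 = 18 ⇒ b_1 = 27 − 8 − 18 = 1; ∂_2 has invariant factor(s) [2] giving torsion. So H_1 ≅ Z ⊕ Z/2.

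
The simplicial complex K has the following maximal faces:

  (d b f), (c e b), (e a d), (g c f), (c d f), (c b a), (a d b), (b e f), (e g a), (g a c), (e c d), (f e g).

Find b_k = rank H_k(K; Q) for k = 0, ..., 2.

K has 7 vertices, 18 edges, 12 triangles.
rank ∂_0 = 0, rank ∂_1 = 6 ⇒ b_0 = 7 − 0 − 6 = 1; all invariant factors of ∂_1 are 1 so no torsion. So H_0 ≅ Z.
rank ∂_1 = 6, rank ∂_2 = 12 ⇒ b_1 = 18 − 6 − 12 = 0; ∂_2 has invariant factor(s) [2] giving torsion. So H_1 ≅ Z/2.
rank ∂_2 = 12, rank ∂_3 = 0 ⇒ b_2 = 12 − 12 − 0 = 0. So H_2 ≅ 0.

b_0 = 1, b_1 = 0, b_2 = 0.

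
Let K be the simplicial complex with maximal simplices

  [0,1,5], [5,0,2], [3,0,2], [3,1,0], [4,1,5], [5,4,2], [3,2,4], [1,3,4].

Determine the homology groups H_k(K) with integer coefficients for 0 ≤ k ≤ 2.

H_0 = Z,  H_1 = 0,  H_2 = Z.

We work with the vertex ordering 0 < 1 < 2 < 3 < 4 < 5. The simplices of K, each written with vertices in increasing order, are:

  0-simplices (6): [0], [1], [2], [3], [4], [5]
  1-simplices (12): [0,1], [0,2], [0,3], [0,5], [1,3], [1,4], [1,5], [2,3], [2,4], [2,5], [3,4], [4,5]
  2-simplices (8): [0,1,3], [0,1,5], [0,2,3], [0,2,5], [1,3,4], [1,4,5], [2,3,4], [2,4,5]

so the chain groups are C_0 ≅ Z^6, C_1 ≅ Z^12, C_2 ≅ Z^8.

The boundary map ∂_1: C_1 → C_0 is given by ∂[p,q] = [q] − [p].
This gives a 6×12 integer matrix of rank 5; reducing to Smith normal form yields diagonal entries (1,1,1,1,1).

The boundary map ∂_2: C_2 → C_1 maps a triangle to the signed sum of its edges. For instance
  ∂[0,1,3] = [1,3] − [0,3] + [0,1],
  ∂[0,1,5] = [1,5] − [0,5] + [0,1].
The 12×8 boundary matrix has rank 7 and Smith normal form diag(1,1,1,1,1,1,1).

Computing H_k = (kernel of ∂_k) / (image of ∂_{k+1}):

  H_0: rank C_0 − rank ∂_1 = 6 − 5 = 1, and the invariant factors of ∂_1 are all 1, so H_0 ≅ Z.
  H_1: rank ker ∂_1 − rank ∂_2 = (12 − 5) − 7 = 0, and the invariant factors of ∂_2 are all 1, so H_1 ≅ 0.
  H_2: rank ker ∂_2 − rank ∂_3 = (8 − 7) − 0 = 1, and there is no ∂_3, so H_2 ≅ Z.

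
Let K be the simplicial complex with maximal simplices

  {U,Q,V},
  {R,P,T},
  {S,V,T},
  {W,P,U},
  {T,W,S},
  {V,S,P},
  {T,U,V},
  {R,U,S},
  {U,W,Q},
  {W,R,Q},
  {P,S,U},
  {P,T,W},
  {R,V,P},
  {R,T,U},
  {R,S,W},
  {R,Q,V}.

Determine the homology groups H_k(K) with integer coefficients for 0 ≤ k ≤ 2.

Order the vertices as P < Q < R < S < T < U < V < W. Listing each simplex with vertices in this order, K has dimension 2 with simplices:

  0-simplices (8): P, Q, R, S, T, U, V, W
  1-simplices (24): PR, PS, PT, PU, PV, PW, QR, QU, QV, QW, RS, RT, RU, RV, RW, ST, SU, SV, SW, TU, TV, TW, UV, UW
  2-simplices (16): PRT, PRV, PSU, PSV, PTW, PUW, QRV, QRW, QUV, QUW, RSU, RSW, RTU, STV, STW, TUV

Hence C_0 ≅ Z^8, C_1 ≅ Z^24, C_2 ≅ Z^16.

∂_1: C_1 → C_0 is given by ∂[p,q] = [q] − [p]. For instance
  ∂PW = W − P.
As a 8×24 matrix over Z this has rank 7, with invariant factors (1,1,1,1,1,1,1).

Boundary ∂_2: C_2 → C_1 maps a triangle to the signed sum of its edges. For instance
  ∂RTU = TU − RU + RT,
  ∂PRV = RV − PV + PR.
The resulting 24×16 matrix has rank 15, and its Smith normal form has invariant factors (1,1,1,1,1,1,1,1,1,1,1,1,1,1,1).

Computing H_k = (kernel of ∂_k) / (image of ∂_{k+1}):

  H_0: rank C_0 − rank ∂_1 = 8 − 7 = 1, and the invariant factors of ∂_1 are all 1, so H_0 = Z.
  H_1: rank ker ∂_1 − rank ∂_2 = (24 − 7) − 15 = 2, and the invariant factors of ∂_2 are all 1, so H_1 = Z^2.
  H_2: rank ker ∂_2 − rank ∂_3 = (16 − 15) − 0 = 1, and there is no ∂_3, so H_2 = Z.

As a check, the Euler characteristic is 8 − 24 + 16 = 0, which agrees with 1 − 2 + 1 = 0.

H_0 = Z,  H_1 = Z^2,  H_2 = Z.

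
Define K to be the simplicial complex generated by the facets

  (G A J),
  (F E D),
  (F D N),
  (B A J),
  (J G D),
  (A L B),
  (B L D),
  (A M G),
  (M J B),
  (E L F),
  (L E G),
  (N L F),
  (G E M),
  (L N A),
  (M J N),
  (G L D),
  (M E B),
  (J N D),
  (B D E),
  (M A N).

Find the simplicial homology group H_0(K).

H_0 = Z.

Take the total order A < B < D < E < F < G < J < L < M < N on the vertex set. Then K (dimension 2) consists of the simplices:

  0-simplices (10): A, B, D, E, F, G, J, L, M, N
  1-simplices (30): AB, AG, AJ, AL, AM, AN, BD, BE, BJ, BL, BM, DE, DF, DG, DJ, DL, DN, EF, EG, EL, EM, FL, FN, GJ, GL, GM, JM, JN, LN, MN
  2-simplices (20): ABJ, ABL, AGJ, AGM, ALN, AMN, BDE, BDL, BEM, BJM, DEF, DFN, DGJ, DGL, DJN, EFL, EGL, EGM, FLN, JMN

Hence C_0 ≅ Z^10, C_1 ≅ Z^30, C_2 ≅ Z^20.

∂_1: C_1 → C_0 maps an edge to its endpoints' difference, ∂[p,q] = q − p. For instance
  ∂BE = E − B.
As a 10×30 matrix over Z this has rank 9, with invariant factors (1,1,1,1,1,1,1,1,1).

The boundary map ∂_2: C_2 → C_1 sends each 2-simplex [p,q,r] to [q,r] − [p,r] + [p,q]. For instance
  ∂DFN = FN − DN + DF,
  ∂DGL = GL − DL + DG.
As a 30×20 matrix over Z this has rank 20, with invariant factors (1,1,1,1,1,1,1,1,1,1,1,1,1,1,1,1,1,1,1,2).

Now H_k = ker ∂_k / im ∂_{k+1}, so:

  H_0: rank C_0 − rank ∂_1 = 10 − 9 = 1, and the invariant factors of ∂_1 are all 1, so H_0 ≅ Z.

(K is a triangulation of the Klein bottle.)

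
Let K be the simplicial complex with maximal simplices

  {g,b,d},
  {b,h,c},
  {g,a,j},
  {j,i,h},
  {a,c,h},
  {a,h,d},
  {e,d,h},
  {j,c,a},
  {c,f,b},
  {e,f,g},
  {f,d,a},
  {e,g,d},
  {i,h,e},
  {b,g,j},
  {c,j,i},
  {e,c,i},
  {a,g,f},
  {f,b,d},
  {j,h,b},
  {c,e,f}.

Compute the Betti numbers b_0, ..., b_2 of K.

Order the vertices as a < b < c < d < e < f < g < h < i < j. Listing each simplex with vertices in this order, K has dimension 2 with simplices:

  0-simplices (10): a, b, c, d, e, f, g, h, i, j
  1-simplices (30): ac, ad, af, ag, ah, aj, bc, bd, bf, bg, bh, bj, ce, cf, ch, ci, cj, de, df, dg, dh, ef, eg, eh, ei, fg, gj, hi, hj, ij
  2-simplices (20): ach, acj, adf, adh, afg, agj, bcf, bch, bdf, bdg, bgj, bhj, cef, cei, cij, deg, deh, efg, ehi, hij

so the chain groups are C_0 ≅ Z^10, C_1 ≅ Z^30, C_2 ≅ Z^20.

∂_1: C_1 → C_0 maps an edge to its endpoints' difference, ∂[p,q] = q − p.
As a 10×30 matrix over Z this has rank 9, with invariant factors (1,1,1,1,1,1,1,1,1).

The boundary map ∂_2: C_2 → C_1 maps a triangle to the signed sum of its edges. For instance
  ∂bgj = gj − bj + bg,
  ∂bhj = hj − bj + bh.
As a 30×20 matrix over Z this has rank 20, with invariant factors (1,1,1,1,1,1,1,1,1,1,1,1,1,1,1,1,1,1,1,2).

Reading off H_k = ker ∂_k / im ∂_{k+1}:

  H_0: rank C_0 − rank ∂_1 = 10 − 9 = 1, and the invariant factors of ∂_1 are all 1, so H_0 = Z.
  H_1: rank ker ∂_1 − rank ∂_2 = (30 − 9) − 20 = 1, and ∂_2 has invariant factor 2 > 1, so H_1 = Z × Z/2.
  H_2: rank ker ∂_2 − rank ∂_3 = (20 − 20) − 0 = 0, and there is no ∂_3, so H_2 = 0.

(K is a triangulation of the Klein bottle.)

Hence the Betti numbers are b_0 = 1, b_1 = 1, b_2 = 0.

b_0 = 1, b_1 = 1, b_2 = 0.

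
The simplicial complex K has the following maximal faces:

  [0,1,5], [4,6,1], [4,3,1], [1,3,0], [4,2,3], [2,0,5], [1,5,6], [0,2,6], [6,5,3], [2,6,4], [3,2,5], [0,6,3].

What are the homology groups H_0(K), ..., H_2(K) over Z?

H_0 ≅ Z,  H_1 ≅ Z/2,  H_2 = 0.

We work with the vertex ordering 0 < 1 < 2 < 3 < 4 < 5 < 6. The simplices of K, each written with vertices in increasing order, are:

  0-simplices (7): [0], [1], [2], [3], [4], [5], [6]
  1-simplices (18): [0,1], [0,2], [0,3], [0,5], [0,6], [1,3], [1,4], [1,5], [1,6], [2,3], [2,4], [2,5], [2,6], [3,4], [3,5], [3,6], [4,6], [5,6]
  2-simplices (12): [0,1,3], [0,1,5], [0,2,5], [0,2,6], [0,3,6], [1,3,4], [1,4,6], [1,5,6], [2,3,4], [2,3,5], [2,4,6], [3,5,6]

Hence C_0 ≅ Z^7, C_1 ≅ Z^18, C_2 ≅ Z^12.

∂_1: C_1 → C_0 is given by ∂[p,q] = [q] − [p].
As a 7×18 matrix over Z this has rank 6, with invariant factors (1,1,1,1,1,1).

∂_2: C_2 → C_1 maps a triangle to the signed sum of its edges. For instance
  ∂[0,1,5] = [1,5] − [0,5] + [0,1],
  ∂[2,3,5] = [3,5] − [2,5] + [2,3].
The 18×12 boundary matrix has rank 12 and Smith normal form diag(1,1,1,1,1,1,1,1,1,1,1,2).

From H_k ≅ ker(∂_k) / im(∂_{k+1}) we obtain:

  H_0: rank C_0 − rank ∂_1 = 7 − 6 = 1, and the invariant factors of ∂_1 are all 1, so H_0 = Z.
  H_1: rank ker ∂_1 − rank ∂_2 = (18 − 6) − 12 = 0, and ∂_2 has invariant factor 2 > 1, so H_1 = Z/2.
  H_2: rank ker ∂_2 − rank ∂_3 = (12 − 12) − 0 = 0, and there is no ∂_3, so H_2 = 0.

(K is a triangulation of the real projective plane RP^2.)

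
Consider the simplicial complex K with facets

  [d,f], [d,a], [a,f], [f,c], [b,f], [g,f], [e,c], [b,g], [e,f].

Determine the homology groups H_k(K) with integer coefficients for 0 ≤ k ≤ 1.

H_0 ≅ Z,  H_1 ≅ Z^3.

Fix the vertex order a < b < c < d < e < f < g and write every simplex with vertices in increasing order. Then dim K = 1 and the simplices of K are:

  0-simplices (7): a, b, c, d, e, f, g
  1-simplices (9): ad, af, bf, bg, ce, cf, df, ef, fg

Hence C_0 ≅ Z^7, C_1 ≅ Z^9.

The boundary map ∂_1: C_1 → C_0 maps an edge to its endpoints' difference, ∂[p,q] = q − p. For instance
  ∂af = f − a.
The 7×9 boundary matrix has rank 6 and Smith normal form diag(1,1,1,1,1,1).

Computing H_k = (kernel of ∂_k) / (image of ∂_{k+1}):

  H_0: rank C_0 − rank ∂_1 = 7 − 6 = 1, and the invariant factors of ∂_1 are all 1, so H_0 ≅ Z.
  H_1: rank ker ∂_1 − rank ∂_2 = (9 − 6) − 0 = 3, and there is no ∂_2, so H_1 ≅ Z^3.

(K is a triangulation of a wedge of 3 circles.)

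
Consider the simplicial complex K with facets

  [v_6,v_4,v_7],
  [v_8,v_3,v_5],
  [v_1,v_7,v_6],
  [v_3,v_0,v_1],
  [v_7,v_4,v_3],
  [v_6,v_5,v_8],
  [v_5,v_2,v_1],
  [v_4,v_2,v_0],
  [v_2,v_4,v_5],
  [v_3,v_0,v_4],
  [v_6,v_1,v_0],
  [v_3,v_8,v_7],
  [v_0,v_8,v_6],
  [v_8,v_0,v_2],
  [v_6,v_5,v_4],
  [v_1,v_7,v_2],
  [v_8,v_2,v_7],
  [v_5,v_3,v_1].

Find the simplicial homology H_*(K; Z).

K has 9 vertices, 27 edges, 18 triangles.
rank ∂_0 = 0, rank ∂_1 = 8 ⇒ b_0 = 9 − 0 − 8 = 1; all invariant factors of ∂_1 are 1 so no torsion. So H_0 = Z.
rank ∂_1 = 8, rank ∂_2 = 17 ⇒ b_1 = 27 − 8 − 17 = 2; all invariant factors of ∂_2 are 1 so no torsion. So H_1 = Z^2.
rank ∂_2 = 17, rank ∂_3 = 0 ⇒ b_2 = 18 − 17 − 0 = 1. So H_2 = Z.

H_0 ≅ Z,  H_1 ≅ Z^2,  H_2 ≅ Z.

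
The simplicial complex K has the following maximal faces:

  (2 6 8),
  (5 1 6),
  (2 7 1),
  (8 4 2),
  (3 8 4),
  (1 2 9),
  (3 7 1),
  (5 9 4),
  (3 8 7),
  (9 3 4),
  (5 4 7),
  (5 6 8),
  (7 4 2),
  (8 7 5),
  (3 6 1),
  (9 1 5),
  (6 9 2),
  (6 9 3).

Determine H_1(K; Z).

H_1 ≅ Z ⊕ Z/2.

Fix the vertex order 1 < 2 < 3 < 4 < 5 < 6 < 7 < 8 < 9 and write every simplex with vertices in increasing order. Then dim K = 2 and the simplices of K are:

  0-simplices (9): [1], [2], [3], [4], [5], [6], [7], [8], [9]
  1-simplices (27): (27 of them)
  2-simplices (18): [1,2,7], [1,2,9], [1,3,6], [1,3,7], [1,5,6], [1,5,9], [2,4,7], [2,4,8], [2,6,8], [2,6,9], [3,4,8], [3,4,9], [3,6,9], [3,7,8], [4,5,7], [4,5,9], [5,6,8], [5,7,8]

so the chain groups are C_0 ≅ Z^9, C_1 ≅ Z^27, C_2 ≅ Z^18.

Boundary ∂_1: C_1 → C_0 maps an edge to its endpoints' difference, ∂[p,q] = q − p. For instance
  ∂[5,8] = [8] − [5].
The resulting 9×27 matrix has rank 8, and its Smith normal form has invariant factors (1,1,1,1,1,1,1,1).

Boundary ∂_2: C_2 → C_1 acts by ∂[p,q,r] = [q,r] − [p,r] + [p,q]. For instance
  ∂[1,2,9] = [2,9] − [1,9] + [1,2],
  ∂[1,3,6] = [3,6] − [1,6] + [1,3].
The 27×18 boundary matrix has rank 18 and Smith normal form diag(1,1,1,1,1,1,1,1,1,1,1,1,1,1,1,1,1,2).

Computing H_k = (kernel of ∂_k) / (image of ∂_{k+1}):

  H_1: rank ker ∂_1 − rank ∂_2 = (27 − 8) − 18 = 1, and ∂_2 has invariant factor 2 > 1, so H_1 = Z ⊕ Z/2.

(K is a triangulation of the Klein bottle.)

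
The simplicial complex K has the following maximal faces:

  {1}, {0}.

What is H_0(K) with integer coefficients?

H_0 ≅ Z^2.

Order the vertices as 0 < 1. Listing each simplex with vertices in this order, K has dimension 0 with simplices:

  0-simplices (2): [0], [1]

Hence C_0 ≅ Z^2.

Reading off H_k = ker ∂_k / im ∂_{k+1}:

  H_0: rank C_0 − rank ∂_1 = 2 − 0 = 2, and there is no ∂_1, so H_0 ≅ Z^2.

(K is a triangulation of a set of 2 points.)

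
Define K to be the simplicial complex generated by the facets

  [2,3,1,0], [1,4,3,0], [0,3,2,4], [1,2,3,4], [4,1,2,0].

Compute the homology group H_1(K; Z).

H_1 = 0.

Take the total order 0 < 1 < 2 < 3 < 4 on the vertex set. Then K (dimension 3) consists of the simplices:

  0-simplices (5): [0], [1], [2], [3], [4]
  1-simplices (10): [0,1], [0,2], [0,3], [0,4], [1,2], [1,3], [1,4], [2,3], [2,4], [3,4]
  2-simplices (10): [0,1,2], [0,1,3], [0,1,4], [0,2,3], [0,2,4], [0,3,4], [1,2,3], [1,2,4], [1,3,4], [2,3,4]
  3-simplices (5): [0,1,2,3], [0,1,2,4], [0,1,3,4], [0,2,3,4], [1,2,3,4]

giving chain groups C_0 ≅ Z^5, C_1 ≅ Z^10, C_2 ≅ Z^10, C_3 ≅ Z^5.

∂_1: C_1 → C_0 maps an edge to its endpoints' difference, ∂[p,q] = q − p. For instance
  ∂[1,4] = [4] − [1].
This gives a 5×10 integer matrix of rank 4; reducing to Smith normal form yields diagonal entries (1,1,1,1).

Boundary ∂_2: C_2 → C_1 sends each 2-simplex [p,q,r] to [q,r] − [p,r] + [p,q]. For instance
  ∂[1,3,4] = [3,4] − [1,4] + [1,3],
  ∂[1,2,3] = [2,3] − [1,3] + [1,2].
The resulting 10×10 matrix has rank 6, and its Smith normal form has invariant factors (1,1,1,1,1,1).

∂_3: C_3 → C_2 sends each 3-simplex σ to the alternating sum Σ_i (−1)^i (σ with its i-th vertex removed). For instance
  ∂[0,1,3,4] = [1,3,4] − [0,3,4] + [0,1,4] − [0,1,3],
  ∂[0,1,2,4] = [1,2,4] − [0,2,4] + [0,1,4] − [0,1,2].
As a 10×5 matrix over Z this has rank 4, with invariant factors (1,1,1,1).

From H_k ≅ ker(∂_k) / im(∂_{k+1}) we obtain:

  H_1: rank ker ∂_1 − rank ∂_2 = (10 − 4) − 6 = 0, and the invariant factors of ∂_2 are all 1, so H_1 ≅ 0.

(K is a triangulation of the 3-sphere S^3.)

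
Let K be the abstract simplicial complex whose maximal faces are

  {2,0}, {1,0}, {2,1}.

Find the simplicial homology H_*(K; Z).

Fix the vertex order 0 < 1 < 2 and write every simplex with vertices in increasing order. Then dim K = 1 and the simplices of K are:

  0-simplices (3): [0], [1], [2]
  1-simplices (3): [0,1], [0,2], [1,2]

Hence C_0 ≅ Z^3, C_1 ≅ Z^3.

∂_1: C_1 → C_0 is given by ∂[p,q] = [q] − [p]. For instance
  ∂[1,2] = [2] − [1].
This gives a 3×3 integer matrix of rank 2; reducing to Smith normal form yields diagonal entries (1,1).

Reading off H_k = ker ∂_k / im ∂_{k+1}:

  H_0: rank C_0 − rank ∂_1 = 3 − 2 = 1, and the invariant factors of ∂_1 are all 1, so H_0 ≅ Z.
  H_1: rank ker ∂_1 − rank ∂_2 = (3 − 2) − 0 = 1, and there is no ∂_2, so H_1 ≅ Z.

H_0 ≅ Z,  H_1 ≅ Z.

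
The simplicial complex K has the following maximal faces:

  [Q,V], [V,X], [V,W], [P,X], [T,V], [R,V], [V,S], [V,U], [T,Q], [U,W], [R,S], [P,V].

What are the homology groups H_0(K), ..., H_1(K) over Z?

H_0 = Z,  H_1 = Z^4.

Order the vertices as P < Q < R < S < T < U < V < W < X. Listing each simplex with vertices in this order, K has dimension 1 with simplices:

  0-simplices (9): P, Q, R, S, T, U, V, W, X
  1-simplices (12): PV, PX, QT, QV, RS, RV, SV, TV, UV, UW, VW, VX

giving chain groups C_0 ≅ Z^9, C_1 ≅ Z^12.

∂_1: C_1 → C_0 sends each edge [p,q] (with p < q) to q − p.
This gives a 9×12 integer matrix of rank 8; reducing to Smith normal form yields diagonal entries (1,1,1,1,1,1,1,1).

Reading off H_k = ker ∂_k / im ∂_{k+1}:

  H_0: rank C_0 − rank ∂_1 = 9 − 8 = 1, and the invariant factors of ∂_1 are all 1, so H_0 ≅ Z.
  H_1: rank ker ∂_1 − rank ∂_2 = (12 − 8) − 0 = 4, and there is no ∂_2, so H_1 ≅ Z^4.

As a check, the Euler characteristic is 9 − 12 = -3, which agrees with 1 − 4 = -3.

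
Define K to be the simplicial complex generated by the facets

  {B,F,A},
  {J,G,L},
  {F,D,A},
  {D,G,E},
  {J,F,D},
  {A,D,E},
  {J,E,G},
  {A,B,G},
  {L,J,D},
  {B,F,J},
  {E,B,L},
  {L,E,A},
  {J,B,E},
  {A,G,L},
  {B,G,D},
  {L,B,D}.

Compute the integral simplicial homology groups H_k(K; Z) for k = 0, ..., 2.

We work with the vertex ordering A < B < D < E < F < G < J < L. The simplices of K, each written with vertices in increasing order, are:

  0-simplices (8): A, B, D, E, F, G, J, L
  1-simplices (24): AB, AD, AE, AF, AG, AL, BD, BE, BF, BG, BJ, BL, DE, DF, DG, DJ, DL, EG, EJ, EL, FJ, GJ, GL, JL
  2-simplices (16): ABF, ABG, ADE, ADF, AEL, AGL, BDG, BDL, BEJ, BEL, BFJ, DEG, DFJ, DJL, EGJ, GJL

Hence C_0 ≅ Z^8, C_1 ≅ Z^24, C_2 ≅ Z^16.

Boundary ∂_1: C_1 → C_0 maps an edge to its endpoints' difference, ∂[p,q] = q − p. For instance
  ∂GJ = J − G.
This gives a 8×24 integer matrix of rank 7; reducing to Smith normal form yields diagonal entries (1,1,1,1,1,1,1).

The boundary map ∂_2: C_2 → C_1 maps a triangle to the signed sum of its edges. For instance
  ∂BEL = EL − BL + BE,
  ∂EGJ = GJ − EJ + EG.
The 24×16 boundary matrix has rank 15 and Smith normal form diag(1,1,1,1,1,1,1,1,1,1,1,1,1,1,1).

Computing H_k = (kernel of ∂_k) / (image of ∂_{k+1}):

  H_0: rank C_0 − rank ∂_1 = 8 − 7 = 1, and the invariant factors of ∂_1 are all 1, so H_0 = Z.
  H_1: rank ker ∂_1 − rank ∂_2 = (24 − 7) − 15 = 2, and the invariant factors of ∂_2 are all 1, so H_1 = Z^2.
  H_2: rank ker ∂_2 − rank ∂_3 = (16 − 15) − 0 = 1, and there is no ∂_3, so H_2 = Z.

(K is a triangulation of the torus T^2.)

H_0 ≅ Z,  H_1 ≅ Z^2,  H_2 ≅ Z.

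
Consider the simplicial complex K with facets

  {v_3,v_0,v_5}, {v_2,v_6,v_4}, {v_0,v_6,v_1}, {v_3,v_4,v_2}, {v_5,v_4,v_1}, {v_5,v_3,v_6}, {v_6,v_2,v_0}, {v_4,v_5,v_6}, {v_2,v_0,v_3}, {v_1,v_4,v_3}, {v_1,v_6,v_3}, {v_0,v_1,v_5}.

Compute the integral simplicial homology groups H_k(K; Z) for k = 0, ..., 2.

We work with the vertex ordering v_0 < v_1 < v_2 < v_3 < v_4 < v_5 < v_6. The simplices of K, each written with vertices in increasing order, are:

  0-simplices (7): [v_0], [v_1], [v_2], [v_3], [v_4], [v_5], [v_6]
  1-simplices (18): (18 of them)
  2-simplices (12): (12 of them)

giving chain groups C_0 ≅ Z^7, C_1 ≅ Z^18, C_2 ≅ Z^12.

The boundary map ∂_1: C_1 → C_0 sends each edge [p,q] (with p < q) to q − p.
The 7×18 boundary matrix has rank 6 and Smith normal form diag(1,1,1,1,1,1).

The boundary map ∂_2: C_2 → C_1 acts by ∂[p,q,r] = [q,r] − [p,r] + [p,q]. For instance
  ∂[v_4,v_5,v_6] = [v_5,v_6] − [v_4,v_6] + [v_4,v_5],
  ∂[v_0,v_3,v_5] = [v_3,v_5] − [v_0,v_5] + [v_0,v_3].
As a 18×12 matrix over Z this has rank 12, with invariant factors (1,1,1,1,1,1,1,1,1,1,1,2).

Reading off H_k = ker ∂_k / im ∂_{k+1}:

  H_0: rank C_0 − rank ∂_1 = 7 − 6 = 1, and the invariant factors of ∂_1 are all 1, so H_0 ≅ Z.
  H_1: rank ker ∂_1 − rank ∂_2 = (18 − 6) − 12 = 0, and ∂_2 has invariant factor 2 > 1, so H_1 ≅ Z/2Z.
  H_2: rank ker ∂_2 − rank ∂_3 = (12 − 12) − 0 = 0, and there is no ∂_3, so H_2 ≅ 0.

H_0 ≅ Z,  H_1 ≅ Z/2Z,  H_2 = 0.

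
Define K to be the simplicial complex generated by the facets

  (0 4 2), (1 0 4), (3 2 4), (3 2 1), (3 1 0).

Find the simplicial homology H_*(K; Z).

K has 5 vertices, 10 edges, 5 triangles.
rank ∂_0 = 0, rank ∂_1 = 4 ⇒ b_0 = 5 − 0 − 4 = 1; all invariant factors of ∂_1 are 1 so no torsion. So H_0 = Z.
rank ∂_1 = 4, rank ∂_2 = 5 ⇒ b_1 = 10 − 4 − 5 = 1; all invariant factors of ∂_2 are 1 so no torsion. So H_1 = Z.
rank ∂_2 = 5, rank ∂_3 = 0 ⇒ b_2 = 5 − 5 − 0 = 0. So H_2 = 0.

H_0 = Z,  H_1 = Z,  H_2 = 0.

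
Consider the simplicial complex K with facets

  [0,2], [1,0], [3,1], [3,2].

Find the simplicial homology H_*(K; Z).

H_0 = Z,  H_1 = Z.

Take the total order 0 < 1 < 2 < 3 on the vertex set. Then K (dimension 1) consists of the simplices:

  0-simplices (4): [0], [1], [2], [3]
  1-simplices (4): [0,1], [0,2], [1,3], [2,3]

Hence C_0 ≅ Z^4, C_1 ≅ Z^4.

∂_1: C_1 → C_0 maps an edge to its endpoints' difference, ∂[p,q] = q − p.
This gives a 4×4 integer matrix of rank 3; reducing to Smith normal form yields diagonal entries (1,1,1).

From H_k ≅ ker(∂_k) / im(∂_{k+1}) we obtain:

  H_0: rank C_0 − rank ∂_1 = 4 − 3 = 1, and the invariant factors of ∂_1 are all 1, so H_0 = Z.
  H_1: rank ker ∂_1 − rank ∂_2 = (4 − 3) − 0 = 1, and there is no ∂_2, so H_1 = Z.

As a check, the Euler characteristic is 4 − 4 = 0, which agrees with 1 − 1 = 0.
(K is a triangulation of the circle S^1.)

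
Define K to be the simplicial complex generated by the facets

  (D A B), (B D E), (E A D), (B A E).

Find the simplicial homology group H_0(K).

H_0 ≅ Z.

K has 4 vertices, 6 edges, 4 triangles.
rank ∂_0 = 0, rank ∂_1 = 3 ⇒ b_0 = 4 − 0 − 3 = 1; all invariant factors of ∂_1 are 1 so no torsion. So H_0 ≅ Z.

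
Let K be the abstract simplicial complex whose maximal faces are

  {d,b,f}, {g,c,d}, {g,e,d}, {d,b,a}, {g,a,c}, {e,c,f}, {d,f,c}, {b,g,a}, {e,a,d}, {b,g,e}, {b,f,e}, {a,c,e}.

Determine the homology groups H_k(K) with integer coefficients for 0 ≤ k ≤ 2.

H_0 ≅ Z,  H_1 ≅ Z/2,  H_2 = 0.

K has 7 vertices, 18 edges, 12 triangles.
rank ∂_0 = 0, rank ∂_1 = 6 ⇒ b_0 = 7 − 0 − 6 = 1; all invariant factors of ∂_1 are 1 so no torsion. So H_0 ≅ Z.
rank ∂_1 = 6, rank ∂_2 = 12 ⇒ b_1 = 18 − 6 − 12 = 0; ∂_2 has invariant factor(s) [2] giving torsion. So H_1 ≅ Z/2.
rank ∂_2 = 12, rank ∂_3 = 0 ⇒ b_2 = 12 − 12 − 0 = 0. So H_2 ≅ 0.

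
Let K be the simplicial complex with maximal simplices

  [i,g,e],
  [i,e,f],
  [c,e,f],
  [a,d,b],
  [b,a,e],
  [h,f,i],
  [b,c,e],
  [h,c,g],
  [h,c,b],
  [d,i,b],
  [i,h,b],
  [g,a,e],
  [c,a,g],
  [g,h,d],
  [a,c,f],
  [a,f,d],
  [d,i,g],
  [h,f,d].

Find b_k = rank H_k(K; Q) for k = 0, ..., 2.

b_0 = 1, b_1 = 1, b_2 = 0.

Take the total order a < b < c < d < e < f < g < h < i on the vertex set. Then K (dimension 2) consists of the simplices:

  0-simplices (9): a, b, c, d, e, f, g, h, i
  1-simplices (27): ab, ac, ad, ae, af, ag, bc, bd, be, bh, bi, ce, cf, cg, ch, df, dg, dh, di, ef, eg, ei, fh, fi, gh, gi, hi
  2-simplices (18): abd, abe, acf, acg, adf, aeg, bce, bch, bdi, bhi, cef, cgh, dfh, dgh, dgi, efi, egi, fhi

so the chain groups are C_0 ≅ Z^9, C_1 ≅ Z^27, C_2 ≅ Z^18.

∂_1: C_1 → C_0 maps an edge to its endpoints' difference, ∂[p,q] = q − p. For instance
  ∂bc = c − b.
This gives a 9×27 integer matrix of rank 8; reducing to Smith normal form yields diagonal entries (1,1,1,1,1,1,1,1).

The boundary map ∂_2: C_2 → C_1 sends each 2-simplex [p,q,r] to [q,r] − [p,r] + [p,q]. For instance
  ∂cef = ef − cf + ce,
  ∂bce = ce − be + bc.
The resulting 27×18 matrix has rank 18, and its Smith normal form has invariant factors (1,1,1,1,1,1,1,1,1,1,1,1,1,1,1,1,1,2).

Computing H_k = (kernel of ∂_k) / (image of ∂_{k+1}):

  H_0: rank C_0 − rank ∂_1 = 9 − 8 = 1, and the invariant factors of ∂_1 are all 1, so H_0 = Z.
  H_1: rank ker ∂_1 − rank ∂_2 = (27 − 8) − 18 = 1, and ∂_2 has invariant factor 2 > 1, so H_1 = Z ⊕ Z_2.
  H_2: rank ker ∂_2 − rank ∂_3 = (18 − 18) − 0 = 0, and there is no ∂_3, so H_2 = 0.

(K is a triangulation of the Klein bottle.)

Hence the Betti numbers are b_0 = 1, b_1 = 1, b_2 = 0.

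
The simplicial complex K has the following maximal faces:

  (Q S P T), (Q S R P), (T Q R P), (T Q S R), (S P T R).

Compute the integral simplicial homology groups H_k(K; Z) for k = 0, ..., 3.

Take the total order P < Q < R < S < T on the vertex set. Then K (dimension 3) consists of the simplices:

  0-simplices (5): P, Q, R, S, T
  1-simplices (10): PQ, PR, PS, PT, QR, QS, QT, RS, RT, ST
  2-simplices (10): PQR, PQS, PQT, PRS, PRT, PST, QRS, QRT, QST, RST
  3-simplices (5): PQRS, PQRT, PQST, PRST, QRST

giving chain groups C_0 ≅ Z^5, C_1 ≅ Z^10, C_2 ≅ Z^10, C_3 ≅ Z^5.

∂_1: C_1 → C_0 is given by ∂[p,q] = [q] − [p].
This gives a 5×10 integer matrix of rank 4; reducing to Smith normal form yields diagonal entries (1,1,1,1).

The boundary map ∂_2: C_2 → C_1 maps a triangle to the signed sum of its edges. For instance
  ∂PST = ST − PT + PS,
  ∂PRS = RS − PS + PR.
This gives a 10×10 integer matrix of rank 6; reducing to Smith normal form yields diagonal entries (1,1,1,1,1,1).

The boundary map ∂_3: C_3 → C_2 sends each 3-simplex σ to the alternating sum Σ_i (−1)^i (σ with its i-th vertex removed). For instance
  ∂PQST = QST − PST + PQT − PQS,
  ∂PQRS = QRS − PRS + PQS − PQR.
The 10×5 boundary matrix has rank 4 and Smith normal form diag(1,1,1,1).

Now H_k = ker ∂_k / im ∂_{k+1}, so:

  H_0: rank C_0 − rank ∂_1 = 5 − 4 = 1, and the invariant factors of ∂_1 are all 1, so H_0 ≅ Z.
  H_1: rank ker ∂_1 − rank ∂_2 = (10 − 4) − 6 = 0, and the invariant factors of ∂_2 are all 1, so H_1 ≅ 0.
  H_2: rank ker ∂_2 − rank ∂_3 = (10 − 6) − 4 = 0, and the invariant factors of ∂_3 are all 1, so H_2 ≅ 0.
  H_3: rank ker ∂_3 − rank ∂_4 = (5 − 4) − 0 = 1, and there is no ∂_4, so H_3 ≅ Z.

(K is a triangulation of the 3-sphere S^3.)

H_0 = Z,  H_1 = 0,  H_2 = 0,  H_3 = Z.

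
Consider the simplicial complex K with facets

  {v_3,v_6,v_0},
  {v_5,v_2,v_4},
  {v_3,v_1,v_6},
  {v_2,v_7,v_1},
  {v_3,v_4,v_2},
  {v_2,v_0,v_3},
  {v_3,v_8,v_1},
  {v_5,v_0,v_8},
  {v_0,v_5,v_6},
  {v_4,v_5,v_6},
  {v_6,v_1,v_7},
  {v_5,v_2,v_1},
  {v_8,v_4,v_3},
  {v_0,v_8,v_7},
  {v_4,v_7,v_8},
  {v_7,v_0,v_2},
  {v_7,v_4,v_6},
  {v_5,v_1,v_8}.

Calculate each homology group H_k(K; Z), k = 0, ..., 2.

H_0 = Z,  H_1 = Z^2,  H_2 = Z.

K has 9 vertices, 27 edges, 18 triangles.
rank ∂_0 = 0, rank ∂_1 = 8 ⇒ b_0 = 9 − 0 − 8 = 1; all invariant factors of ∂_1 are 1 so no torsion. So H_0 = Z.
rank ∂_1 = 8, rank ∂_2 = 17 ⇒ b_1 = 27 − 8 − 17 = 2; all invariant factors of ∂_2 are 1 so no torsion. So H_1 = Z^2.
rank ∂_2 = 17, rank ∂_3 = 0 ⇒ b_2 = 18 − 17 − 0 = 1. So H_2 = Z.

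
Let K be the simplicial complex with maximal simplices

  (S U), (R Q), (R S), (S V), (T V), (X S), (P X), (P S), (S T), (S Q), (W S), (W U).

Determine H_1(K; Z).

H_1 = Z^4.

Take the total order P < Q < R < S < T < U < V < W < X on the vertex set. Then K (dimension 1) consists of the simplices:

  0-simplices (9): P, Q, R, S, T, U, V, W, X
  1-simplices (12): PS, PX, QR, QS, RS, ST, SU, SV, SW, SX, TV, UW

giving chain groups C_0 ≅ Z^9, C_1 ≅ Z^12.

Boundary ∂_1: C_1 → C_0 maps an edge to its endpoints' difference, ∂[p,q] = q − p. For instance
  ∂PX = X − P.
This gives a 9×12 integer matrix of rank 8; reducing to Smith normal form yields diagonal entries (1,1,1,1,1,1,1,1).

Now H_k = ker ∂_k / im ∂_{k+1}, so:

  H_1: rank ker ∂_1 − rank ∂_2 = (12 − 8) − 0 = 4, and there is no ∂_2, so H_1 ≅ Z^4.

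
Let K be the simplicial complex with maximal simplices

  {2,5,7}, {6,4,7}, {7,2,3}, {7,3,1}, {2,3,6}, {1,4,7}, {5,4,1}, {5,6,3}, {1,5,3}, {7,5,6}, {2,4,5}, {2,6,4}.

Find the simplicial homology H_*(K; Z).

We work with the vertex ordering 1 < 2 < 3 < 4 < 5 < 6 < 7. The simplices of K, each written with vertices in increasing order, are:

  0-simplices (7): [1], [2], [3], [4], [5], [6], [7]
  1-simplices (18): [1,3], [1,4], [1,5], [1,7], [2,3], [2,4], [2,5], [2,6], [2,7], [3,5], [3,6], [3,7], [4,5], [4,6], [4,7], [5,6], [5,7], [6,7]
  2-simplices (12): [1,3,5], [1,3,7], [1,4,5], [1,4,7], [2,3,6], [2,3,7], [2,4,5], [2,4,6], [2,5,7], [3,5,6], [4,6,7], [5,6,7]

giving chain groups C_0 ≅ Z^7, C_1 ≅ Z^18, C_2 ≅ Z^12.

Boundary ∂_1: C_1 → C_0 sends each edge [p,q] (with p < q) to q − p. For instance
  ∂[6,7] = [7] − [6].
The 7×18 boundary matrix has rank 6 and Smith normal form diag(1,1,1,1,1,1).

The boundary map ∂_2: C_2 → C_1 maps a triangle to the signed sum of its edges. For instance
  ∂[5,6,7] = [6,7] − [5,7] + [5,6],
  ∂[2,5,7] = [5,7] − [2,7] + [2,5].
The resulting 18×12 matrix has rank 12, and its Smith normal form has invariant factors (1,1,1,1,1,1,1,1,1,1,1,2).

Computing H_k = (kernel of ∂_k) / (image of ∂_{k+1}):

  H_0: rank C_0 − rank ∂_1 = 7 − 6 = 1, and the invariant factors of ∂_1 are all 1, so H_0 = Z.
  H_1: rank ker ∂_1 − rank ∂_2 = (18 − 6) − 12 = 0, and ∂_2 has invariant factor 2 > 1, so H_1 = Z/2.
  H_2: rank ker ∂_2 − rank ∂_3 = (12 − 12) − 0 = 0, and there is no ∂_3, so H_2 = 0.

H_0 = Z,  H_1 = Z/2,  H_2 = 0.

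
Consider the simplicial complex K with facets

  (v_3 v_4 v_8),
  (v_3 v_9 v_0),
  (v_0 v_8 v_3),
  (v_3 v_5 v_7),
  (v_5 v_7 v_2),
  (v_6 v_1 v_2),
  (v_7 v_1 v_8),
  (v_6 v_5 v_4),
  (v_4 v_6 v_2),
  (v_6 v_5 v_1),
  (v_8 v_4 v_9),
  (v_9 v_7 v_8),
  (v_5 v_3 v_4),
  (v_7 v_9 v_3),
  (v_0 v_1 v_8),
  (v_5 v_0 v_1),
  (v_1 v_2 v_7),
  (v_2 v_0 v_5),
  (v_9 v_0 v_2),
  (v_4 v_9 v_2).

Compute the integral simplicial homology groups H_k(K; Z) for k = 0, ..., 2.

Take the total order v_0 < v_1 < v_2 < v_3 < v_4 < v_5 < v_6 < v_7 < v_8 < v_9 on the vertex set. Then K (dimension 2) consists of the simplices:

  0-simplices (10): [v_0], [v_1], [v_2], [v_3], [v_4], [v_5], [v_6], [v_7], [v_8], [v_9]
  1-simplices (30): (30 of them)
  2-simplices (20): (20 of them)

so the chain groups are C_0 ≅ Z^10, C_1 ≅ Z^30, C_2 ≅ Z^20.

The boundary map ∂_1: C_1 → C_0 sends each edge [p,q] (with p < q) to q − p. For instance
  ∂[v_5,v_7] = [v_7] − [v_5].
This gives a 10×30 integer matrix of rank 9; reducing to Smith normal form yields diagonal entries (1,1,1,1,1,1,1,1,1).

∂_2: C_2 → C_1 acts by ∂[p,q,r] = [q,r] − [p,r] + [p,q]. For instance
  ∂[v_1,v_5,v_6] = [v_5,v_6] − [v_1,v_6] + [v_1,v_5],
  ∂[v_0,v_3,v_9] = [v_3,v_9] − [v_0,v_9] + [v_0,v_3].
The resulting 30×20 matrix has rank 20, and its Smith normal form has invariant factors (1,1,1,1,1,1,1,1,1,1,1,1,1,1,1,1,1,1,1,2).

Computing H_k = (kernel of ∂_k) / (image of ∂_{k+1}):

  H_0: rank C_0 − rank ∂_1 = 10 − 9 = 1, and the invariant factors of ∂_1 are all 1, so H_0 = Z.
  H_1: rank ker ∂_1 − rank ∂_2 = (30 − 9) − 20 = 1, and ∂_2 has invariant factor 2 > 1, so H_1 = Z ⊕ Z/2.
  H_2: rank ker ∂_2 − rank ∂_3 = (20 − 20) − 0 = 0, and there is no ∂_3, so H_2 = 0.

As a check, the Euler characteristic is 10 − 30 + 20 = 0, which agrees with 1 − 1 + 0 = 0.

H_0 ≅ Z,  H_1 ≅ Z ⊕ Z/2,  H_2 = 0.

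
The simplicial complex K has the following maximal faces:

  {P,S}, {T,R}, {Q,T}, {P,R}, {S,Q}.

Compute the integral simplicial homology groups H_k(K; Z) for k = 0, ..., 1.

H_0 = Z,  H_1 = Z.

We work with the vertex ordering P < Q < R < S < T. The simplices of K, each written with vertices in increasing order, are:

  0-simplices (5): P, Q, R, S, T
  1-simplices (5): PR, PS, QS, QT, RT

Hence C_0 ≅ Z^5, C_1 ≅ Z^5.

The boundary map ∂_1: C_1 → C_0 sends each edge [p,q] (with p < q) to q − p.
The 5×5 boundary matrix has rank 4 and Smith normal form diag(1,1,1,1).

Computing H_k = (kernel of ∂_k) / (image of ∂_{k+1}):

  H_0: rank C_0 − rank ∂_1 = 5 − 4 = 1, and the invariant factors of ∂_1 are all 1, so H_0 = Z.
  H_1: rank ker ∂_1 − rank ∂_2 = (5 − 4) − 0 = 1, and there is no ∂_2, so H_1 = Z.

As a check, the Euler characteristic is 5 − 5 = 0, which agrees with 1 − 1 = 0.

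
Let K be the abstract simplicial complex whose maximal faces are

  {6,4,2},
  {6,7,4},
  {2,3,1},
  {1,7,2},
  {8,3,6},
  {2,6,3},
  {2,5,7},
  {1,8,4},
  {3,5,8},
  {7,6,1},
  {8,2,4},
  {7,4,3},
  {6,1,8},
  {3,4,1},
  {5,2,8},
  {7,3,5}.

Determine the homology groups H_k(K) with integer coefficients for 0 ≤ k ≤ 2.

Take the total order 1 < 2 < 3 < 4 < 5 < 6 < 7 < 8 on the vertex set. Then K (dimension 2) consists of the simplices:

  0-simplices (8): [1], [2], [3], [4], [5], [6], [7], [8]
  1-simplices (24): (24 of them)
  2-simplices (16): [1,2,3], [1,2,7], [1,3,4], [1,4,8], [1,6,7], [1,6,8], [2,3,6], [2,4,6], [2,4,8], [2,5,7], [2,5,8], [3,4,7], [3,5,7], [3,5,8], [3,6,8], [4,6,7]

giving chain groups C_0 ≅ Z^8, C_1 ≅ Z^24, C_2 ≅ Z^16.

Boundary ∂_1: C_1 → C_0 is given by ∂[p,q] = [q] − [p].
This gives a 8×24 integer matrix of rank 7; reducing to Smith normal form yields diagonal entries (1,1,1,1,1,1,1).

∂_2: C_2 → C_1 sends each 2-simplex [p,q,r] to [q,r] − [p,r] + [p,q]. For instance
  ∂[2,5,8] = [5,8] − [2,8] + [2,5],
  ∂[2,3,6] = [3,6] − [2,6] + [2,3].
The resulting 24×16 matrix has rank 15, and its Smith normal form has invariant factors (1,1,1,1,1,1,1,1,1,1,1,1,1,1,1).

Computing H_k = (kernel of ∂_k) / (image of ∂_{k+1}):

  H_0: rank C_0 − rank ∂_1 = 8 − 7 = 1, and the invariant factors of ∂_1 are all 1, so H_0 ≅ Z.
  H_1: rank ker ∂_1 − rank ∂_2 = (24 − 7) − 15 = 2, and the invariant factors of ∂_2 are all 1, so H_1 ≅ Z^2.
  H_2: rank ker ∂_2 − rank ∂_3 = (16 − 15) − 0 = 1, and there is no ∂_3, so H_2 ≅ Z.

As a check, the Euler characteristic is 8 − 24 + 16 = 0, which agrees with 1 − 2 + 1 = 0.
(K is a triangulation of the torus T^2.)

H_0 ≅ Z,  H_1 ≅ Z^2,  H_2 ≅ Z.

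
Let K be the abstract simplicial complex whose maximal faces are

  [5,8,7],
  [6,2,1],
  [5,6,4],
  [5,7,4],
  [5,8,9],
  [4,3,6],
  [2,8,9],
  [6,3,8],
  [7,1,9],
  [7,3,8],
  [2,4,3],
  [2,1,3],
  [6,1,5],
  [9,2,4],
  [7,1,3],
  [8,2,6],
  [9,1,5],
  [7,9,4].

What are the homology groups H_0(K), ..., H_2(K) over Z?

H_0 = Z,  H_1 = Z ⊕ Z_2,  H_2 = 0.

Order the vertices as 1 < 2 < 3 < 4 < 5 < 6 < 7 < 8 < 9. Listing each simplex with vertices in this order, K has dimension 2 with simplices:

  0-simplices (9): [1], [2], [3], [4], [5], [6], [7], [8], [9]
  1-simplices (27): (27 of them)
  2-simplices (18): [1,2,3], [1,2,6], [1,3,7], [1,5,6], [1,5,9], [1,7,9], [2,3,4], [2,4,9], [2,6,8], [2,8,9], [3,4,6], [3,6,8], [3,7,8], [4,5,6], [4,5,7], [4,7,9], [5,7,8], [5,8,9]

so the chain groups are C_0 ≅ Z^9, C_1 ≅ Z^27, C_2 ≅ Z^18.

Boundary ∂_1: C_1 → C_0 is given by ∂[p,q] = [q] − [p]. For instance
  ∂[1,5] = [5] − [1].
As a 9×27 matrix over Z this has rank 8, with invariant factors (1,1,1,1,1,1,1,1).

∂_2: C_2 → C_1 acts by ∂[p,q,r] = [q,r] − [p,r] + [p,q]. For instance
  ∂[2,4,9] = [4,9] − [2,9] + [2,4],
  ∂[1,5,9] = [5,9] − [1,9] + [1,5].
The resulting 27×18 matrix has rank 18, and its Smith normal form has invariant factors (1,1,1,1,1,1,1,1,1,1,1,1,1,1,1,1,1,2).

Computing H_k = (kernel of ∂_k) / (image of ∂_{k+1}):

  H_0: rank C_0 − rank ∂_1 = 9 − 8 = 1, and the invariant factors of ∂_1 are all 1, so H_0 = Z.
  H_1: rank ker ∂_1 − rank ∂_2 = (27 − 8) − 18 = 1, and ∂_2 has invariant factor 2 > 1, so H_1 = Z ⊕ Z_2.
  H_2: rank ker ∂_2 − rank ∂_3 = (18 − 18) − 0 = 0, and there is no ∂_3, so H_2 = 0.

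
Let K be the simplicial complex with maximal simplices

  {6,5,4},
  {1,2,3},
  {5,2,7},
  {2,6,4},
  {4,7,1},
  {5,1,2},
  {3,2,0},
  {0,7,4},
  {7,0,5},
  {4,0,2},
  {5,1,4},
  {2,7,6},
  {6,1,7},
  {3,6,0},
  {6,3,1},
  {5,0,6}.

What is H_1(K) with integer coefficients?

Take the total order 0 < 1 < 2 < 3 < 4 < 5 < 6 < 7 on the vertex set. Then K (dimension 2) consists of the simplices:

  0-simplices (8): [0], [1], [2], [3], [4], [5], [6], [7]
  1-simplices (24): (24 of them)
  2-simplices (16): [0,2,3], [0,2,4], [0,3,6], [0,4,7], [0,5,6], [0,5,7], [1,2,3], [1,2,5], [1,3,6], [1,4,5], [1,4,7], [1,6,7], [2,4,6], [2,5,7], [2,6,7], [4,5,6]

so the chain groups are C_0 ≅ Z^8, C_1 ≅ Z^24, C_2 ≅ Z^16.

The boundary map ∂_1: C_1 → C_0 maps an edge to its endpoints' difference, ∂[p,q] = q − p.
The 8×24 boundary matrix has rank 7 and Smith normal form diag(1,1,1,1,1,1,1).

The boundary map ∂_2: C_2 → C_1 maps a triangle to the signed sum of its edges. For instance
  ∂[0,5,7] = [5,7] − [0,7] + [0,5],
  ∂[0,4,7] = [4,7] − [0,7] + [0,4].
This gives a 24×16 integer matrix of rank 15; reducing to Smith normal form yields diagonal entries (1,1,1,1,1,1,1,1,1,1,1,1,1,1,1).

Now H_k = ker ∂_k / im ∂_{k+1}, so:

  H_1: rank ker ∂_1 − rank ∂_2 = (24 − 7) − 15 = 2, and the invariant factors of ∂_2 are all 1, so H_1 ≅ Z^2.

H_1 = Z^2.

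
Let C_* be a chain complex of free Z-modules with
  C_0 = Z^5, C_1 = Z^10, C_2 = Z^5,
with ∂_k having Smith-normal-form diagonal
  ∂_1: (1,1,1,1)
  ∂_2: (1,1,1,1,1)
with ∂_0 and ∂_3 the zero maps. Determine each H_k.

H_0 ≅ Z,  H_1 ≅ Z,  H_2 = 0.

H_0: b_0 = 5 − 0 − 4 = 1; torsion from ∂_1 factors > 1: none. So H_0 ≅ Z.
H_1: b_1 = 10 − 4 − 5 = 1; torsion from ∂_2 factors > 1: none. So H_1 ≅ Z.
H_2: b_2 = 5 − 5 − 0 = 0; torsion from ∂_3 factors > 1: none. So H_2 ≅ 0.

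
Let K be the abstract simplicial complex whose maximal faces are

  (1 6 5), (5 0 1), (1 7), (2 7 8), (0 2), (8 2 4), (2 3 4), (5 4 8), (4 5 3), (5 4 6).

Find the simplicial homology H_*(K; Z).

H_0 = Z,  H_1 = Z^2,  H_2 = 0.

K has 9 vertices, 18 edges, 8 triangles.
rank ∂_0 = 0, rank ∂_1 = 8 ⇒ b_0 = 9 − 0 − 8 = 1; all invariant factors of ∂_1 are 1 so no torsion. So H_0 = Z.
rank ∂_1 = 8, rank ∂_2 = 8 ⇒ b_1 = 18 − 8 − 8 = 2; all invariant factors of ∂_2 are 1 so no torsion. So H_1 = Z^2.
rank ∂_2 = 8, rank ∂_3 = 0 ⇒ b_2 = 8 − 8 − 0 = 0. So H_2 = 0.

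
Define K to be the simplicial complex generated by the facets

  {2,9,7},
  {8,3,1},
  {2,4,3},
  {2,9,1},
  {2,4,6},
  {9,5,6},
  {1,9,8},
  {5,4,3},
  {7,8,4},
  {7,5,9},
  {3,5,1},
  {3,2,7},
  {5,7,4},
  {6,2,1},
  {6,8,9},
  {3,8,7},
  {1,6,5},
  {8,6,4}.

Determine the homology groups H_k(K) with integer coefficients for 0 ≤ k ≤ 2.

H_0 = Z,  H_1 = Z ⊕ Z/2,  H_2 = 0.

We work with the vertex ordering 1 < 2 < 3 < 4 < 5 < 6 < 7 < 8 < 9. The simplices of K, each written with vertices in increasing order, are:

  0-simplices (9): [1], [2], [3], [4], [5], [6], [7], [8], [9]
  1-simplices (27): (27 of them)
  2-simplices (18): [1,2,6], [1,2,9], [1,3,5], [1,3,8], [1,5,6], [1,8,9], [2,3,4], [2,3,7], [2,4,6], [2,7,9], [3,4,5], [3,7,8], [4,5,7], [4,6,8], [4,7,8], [5,6,9], [5,7,9], [6,8,9]

giving chain groups C_0 ≅ Z^9, C_1 ≅ Z^27, C_2 ≅ Z^18.

∂_1: C_1 → C_0 sends each edge [p,q] (with p < q) to q − p. For instance
  ∂[1,8] = [8] − [1].
The 9×27 boundary matrix has rank 8 and Smith normal form diag(1,1,1,1,1,1,1,1).

The boundary map ∂_2: C_2 → C_1 sends each 2-simplex [p,q,r] to [q,r] − [p,r] + [p,q]. For instance
  ∂[1,2,9] = [2,9] − [1,9] + [1,2],
  ∂[1,5,6] = [5,6] − [1,6] + [1,5].
The 27×18 boundary matrix has rank 18 and Smith normal form diag(1,1,1,1,1,1,1,1,1,1,1,1,1,1,1,1,1,2).

From H_k ≅ ker(∂_k) / im(∂_{k+1}) we obtain:

  H_0: rank C_0 − rank ∂_1 = 9 − 8 = 1, and the invariant factors of ∂_1 are all 1, so H_0 ≅ Z.
  H_1: rank ker ∂_1 − rank ∂_2 = (27 − 8) − 18 = 1, and ∂_2 has invariant factor 2 > 1, so H_1 ≅ Z ⊕ Z/2.
  H_2: rank ker ∂_2 − rank ∂_3 = (18 − 18) − 0 = 0, and there is no ∂_3, so H_2 ≅ 0.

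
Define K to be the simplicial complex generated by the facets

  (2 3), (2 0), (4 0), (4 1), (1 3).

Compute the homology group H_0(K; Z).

We work with the vertex ordering 0 < 1 < 2 < 3 < 4. The simplices of K, each written with vertices in increasing order, are:

  0-simplices (5): [0], [1], [2], [3], [4]
  1-simplices (5): [0,2], [0,4], [1,3], [1,4], [2,3]

so the chain groups are C_0 ≅ Z^5, C_1 ≅ Z^5.

Boundary ∂_1: C_1 → C_0 maps an edge to its endpoints' difference, ∂[p,q] = q − p.
As a 5×5 matrix over Z this has rank 4, with invariant factors (1,1,1,1).

From H_k ≅ ker(∂_k) / im(∂_{k+1}) we obtain:

  H_0: rank C_0 − rank ∂_1 = 5 − 4 = 1, and the invariant factors of ∂_1 are all 1, so H_0 = Z.

(K is a triangulation of the circle S^1.)

H_0 = Z.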